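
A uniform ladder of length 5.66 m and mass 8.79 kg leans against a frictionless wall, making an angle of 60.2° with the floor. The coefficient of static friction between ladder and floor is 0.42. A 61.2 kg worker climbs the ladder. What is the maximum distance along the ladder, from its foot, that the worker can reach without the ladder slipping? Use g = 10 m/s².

d ≈ 4.34 m

Taking torques about the foot of the ladder:
Ladder weight 8.79×10 = 87.9 N acts at 2.83 m along the ladder; its horizontal arm is 2.83·cos60.2° = 1.406 m → τ = 123.6 N·m clockwise.
Worker weight 61.2×10 = 612 N at distance d → arm d·cos60.2° → τ = 612·d·0.497 clockwise.
Wall normal N at the top has arm L sinθ = 4.912 m counterclockwise, so Στ = 0 gives N·4.912 = 123.6 + 304.2·d.
ΣFy = 0 ⇒ N_floor = 699.9 N, so the maximum friction is μ_s·N_floor = 0.42×699.9 = 294 N. ΣFx = 0 ⇒ N_wall = f, so at the slipping point N = 294 N.
Substituting: 294×4.912 = 123.6 + 304.2·d ⇒ d = (1444 − 123.6) / 304.2 = 4.34 m.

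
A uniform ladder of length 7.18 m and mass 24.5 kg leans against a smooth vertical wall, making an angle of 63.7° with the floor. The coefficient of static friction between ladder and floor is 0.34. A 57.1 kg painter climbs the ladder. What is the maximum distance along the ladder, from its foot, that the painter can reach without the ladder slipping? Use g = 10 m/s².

Taking torques about the foot of the ladder:
Ladder weight 24.5×10 = 245 N acts at 3.59 m along the ladder; its horizontal arm is 3.59·cos63.7° = 1.591 m → τ = 389.8 N·m clockwise.
Painter weight 57.1×10 = 571 N at distance d → arm d·cos63.7° → τ = 571·d·0.4431 clockwise.
Wall normal N at the top has arm L sinθ = 6.437 m counterclockwise, so Στ = 0 gives N·6.437 = 389.8 + 253·d.
ΣFy = 0 ⇒ N_floor = 816 N, so the maximum friction is μ_s·N_floor = 0.34×816 = 277.4 N. ΣFx = 0 ⇒ N_wall = f, so at the slipping point N = 277.4 N.
Substituting: 277.4×6.437 = 389.8 + 253·d ⇒ d = (1786 − 389.8) / 253 = 5.52 m.

d ≈ 5.52 m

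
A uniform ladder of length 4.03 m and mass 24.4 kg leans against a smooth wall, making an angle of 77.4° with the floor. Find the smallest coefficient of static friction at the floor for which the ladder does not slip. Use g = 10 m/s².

μ_min ≈ 0.112

Taking torques about the foot of the ladder:
Ladder weight 24.4×10 = 244 N acts at 2.015 m along the ladder; its horizontal arm is 2.015·cos77.4° = 0.4396 m → τ = 107.3 N·m clockwise.
Wall normal N acts horizontally at the top; its moment arm is the height L sinθ = 4.03·sin77.4° = 3.933 m, counterclockwise.
Setting net torque to zero: N × 3.933 = 107.3 → N = 27.28 N.
ΣFx = 0 ⇒ f = N_wall = 27.28 N. ΣFy = 0 ⇒ N_floor = 244 N.
μ_min = f / N_floor = 27.28 / 244 = 0.112.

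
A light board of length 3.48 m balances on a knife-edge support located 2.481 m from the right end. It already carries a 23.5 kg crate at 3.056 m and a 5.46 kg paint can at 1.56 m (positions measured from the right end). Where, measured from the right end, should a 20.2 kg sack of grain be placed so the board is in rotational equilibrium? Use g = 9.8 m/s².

x ≈ 2.06 m from the right end

Sum moments about the knife-edge support (at 2.481 m from the right end) (the support reaction has zero arm there).
Crate: 23.5 × 9.8 = 230.3 N down at 3.056 m → arm 0.575 m, τ = 230.3 × 0.575 = 132.4 N·m counterclockwise.
Paint can: 5.46 × 9.8 = 53.51 N down at 1.56 m → arm 0.921 m, τ = 53.51 × 0.921 = 49.28 N·m clockwise.
Net moment of existing loads = 83.12 N·m counterclockwise.
The sack of grain weighs 20.2 × 9.8 = 198 N and must supply an equal clockwise moment, so its lever arm about the knife-edge support is 83.12 / 198 = 0.42 m.
That puts it at 2.481 − 0.42 = 2.06 m from the right end.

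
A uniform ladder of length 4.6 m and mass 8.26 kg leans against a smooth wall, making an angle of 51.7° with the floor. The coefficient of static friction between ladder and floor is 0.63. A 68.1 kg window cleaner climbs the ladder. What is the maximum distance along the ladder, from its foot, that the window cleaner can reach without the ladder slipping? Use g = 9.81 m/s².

Choose the foot of the ladder as the axis so the floor normal and friction both act there and drop out.
Ladder weight 8.26×9.81 = 81.03 N acts at 2.3 m along the ladder; its horizontal arm is 2.3·cos51.7° = 1.425 m → τ = 115.5 N·m clockwise.
Window cleaner weight 68.1×9.81 = 668.1 N at distance d → arm d·cos51.7° → τ = 668.1·d·0.6198 clockwise.
Wall normal N at the top has arm L sinθ = 3.61 m counterclockwise, so Στ = 0 gives N·3.61 = 115.5 + 414.1·d.
ΣFy = 0 ⇒ N_floor = 749.1 N, so the maximum friction is μ_s·N_floor = 0.63×749.1 = 471.9 N. ΣFx = 0 ⇒ N_wall = f, so at the slipping point N = 471.9 N.
Substituting: 471.9×3.61 = 115.5 + 414.1·d ⇒ d = (1704 − 115.5) / 414.1 = 3.84 m.

d ≈ 3.84 m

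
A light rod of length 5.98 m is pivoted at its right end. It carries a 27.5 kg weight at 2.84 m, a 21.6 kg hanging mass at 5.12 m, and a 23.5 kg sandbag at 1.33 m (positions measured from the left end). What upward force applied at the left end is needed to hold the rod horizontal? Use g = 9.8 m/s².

F ≈ 351 N

Sum moments about the right end (the unknown pivot reaction has zero arm there).
Weight: 27.5 × 9.8 = 269.5 N down at 2.84 m → arm 3.14 m, τ = 269.5 × 3.14 = 846.2 N·m counterclockwise.
Hanging mass: 21.6 × 9.8 = 211.7 N down at 5.12 m → arm 0.86 m, τ = 211.7 × 0.86 = 182.1 N·m counterclockwise.
Sandbag: 23.5 × 9.8 = 230.3 N down at 1.33 m → arm 4.65 m, τ = 230.3 × 4.65 = 1071 N·m counterclockwise.
Net moment of the loads = 2099 N·m counterclockwise.
The upward force F acts at the left end, arm 5.98 m, giving F × 5.98 clockwise.
Στ = 0 ⇒ F × 5.98 = 2099 ⇒ F = 2099 / 5.98 = 351 N.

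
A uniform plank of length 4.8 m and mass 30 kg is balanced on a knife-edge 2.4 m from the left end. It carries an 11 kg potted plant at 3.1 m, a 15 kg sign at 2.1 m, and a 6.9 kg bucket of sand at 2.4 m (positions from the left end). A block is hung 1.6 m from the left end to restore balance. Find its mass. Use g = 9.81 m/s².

Taking torques about the knife-edge (at 2.4 m from the left end):
Beam weight: acts at the knife-edge, moment arm 0 → no torque.
Potted plant: 11 × 9.81 = 107.9 N down at 3.1 m → arm 0.7 m, τ = 107.9 × 0.7 = 75.53 N·m clockwise.
Sign: 15 × 9.81 = 147.2 N down at 2.1 m → arm 0.3 m, τ = 147.2 × 0.3 = 44.16 N·m counterclockwise.
Bucket of sand: acts at the knife-edge, moment arm 0 → no torque.
Net moment of known loads = 31.37 N·m clockwise.
An unknown mass m at 1.6 m has arm 0.8 m; its moment is m·g·0.8 counterclockwise.
Setting net torque to zero: m × 9.81 × 0.8 = 31.37 → m = 31.37 / (9.81 × 0.8) = 4 kg.

m ≈ 4 kg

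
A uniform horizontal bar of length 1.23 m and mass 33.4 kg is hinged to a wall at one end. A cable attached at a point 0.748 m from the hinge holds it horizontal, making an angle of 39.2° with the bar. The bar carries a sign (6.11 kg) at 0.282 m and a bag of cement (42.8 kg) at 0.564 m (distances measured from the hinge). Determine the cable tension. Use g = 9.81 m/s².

T ≈ 963 N

Take moments about the hinge.
Beam weight: 33.4 × 9.81 = 327.7 N down at 0.615 m → arm 0.615 m, τ = 327.7 × 0.615 = 201.5 N·m clockwise.
Sign: 6.11 × 9.81 = 59.94 N down at 0.282 m → arm 0.282 m, τ = 59.94 × 0.282 = 16.9 N·m clockwise.
Bag of cement: 42.8 × 9.81 = 419.9 N down at 0.564 m → arm 0.564 m, τ = 419.9 × 0.564 = 236.8 N·m clockwise.
Total clockwise load moment = 455.2 N·m.
The cable tension T acts at 0.748 m; only its component perpendicular to the bar, T sinθ, produces torque. sin 39.2° = 0.632.
For rotational equilibrium, T × 0.748 × 0.632 = 455.2, so T = 455.2 / 0.4727 = 963 N.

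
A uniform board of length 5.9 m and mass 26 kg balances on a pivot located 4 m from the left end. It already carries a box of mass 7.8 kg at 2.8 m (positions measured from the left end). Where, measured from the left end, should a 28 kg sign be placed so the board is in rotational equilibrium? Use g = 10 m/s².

Sum moments about the pivot (at 4 m from the left end) (the support reaction has zero arm there).
Beam weight: 26 × 10 = 260 N down at 2.95 m → arm 1.05 m, τ = 260 × 1.05 = 273 N·m counterclockwise.
Box: 7.8 × 10 = 78 N down at 2.8 m → arm 1.2 m, τ = 78 × 1.2 = 93.6 N·m counterclockwise.
Net moment of existing loads = 366.6 N·m counterclockwise.
The sign weighs 28 × 10 = 280 N and must supply an equal clockwise moment, so its lever arm about the pivot is 366.6 / 280 = 1.31 m.
That puts it at 4 + 1.31 = 5.31 m from the left end.

x ≈ 5.31 m from the left end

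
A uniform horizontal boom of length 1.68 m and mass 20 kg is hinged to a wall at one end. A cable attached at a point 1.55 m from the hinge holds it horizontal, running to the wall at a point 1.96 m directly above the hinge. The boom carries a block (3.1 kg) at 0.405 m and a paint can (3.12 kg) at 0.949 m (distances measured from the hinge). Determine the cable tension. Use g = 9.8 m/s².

About the hinge:
Beam weight: 20 × 9.8 = 196 N down at 0.84 m → arm 0.84 m, τ = 196 × 0.84 = 164.6 N·m clockwise.
Block: 3.1 × 9.8 = 30.38 N down at 0.405 m → arm 0.405 m, τ = 30.38 × 0.405 = 12.3 N·m clockwise.
Paint can: 3.12 × 9.8 = 30.58 N down at 0.949 m → arm 0.949 m, τ = 30.58 × 0.949 = 29.02 N·m clockwise.
Total clockwise load moment = 205.9 N·m.
The cable tension T acts at 1.55 m; only its component perpendicular to the boom, T sinθ, produces torque. sinθ = h/√(h²+d²) = 1.96/√(1.96²+1.55²) = 0.7844.
For rotational equilibrium, T × 1.55 × 0.7844 = 205.9, so T = 205.9 / 1.216 = 169 N.

T ≈ 169 N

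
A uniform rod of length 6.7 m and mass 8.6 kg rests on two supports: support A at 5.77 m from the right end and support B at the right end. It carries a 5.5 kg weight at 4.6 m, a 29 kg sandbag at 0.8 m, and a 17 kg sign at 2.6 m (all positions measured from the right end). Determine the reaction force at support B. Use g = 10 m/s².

R_B ≈ 390 N

Taking torques about support A:
Beam weight: 8.6 × 10 = 86 N down at 3.35 m → arm 2.42 m, τ = 86 × 2.42 = 208.1 N·m clockwise.
Weight: 5.5 × 10 = 55 N down at 4.6 m → arm 1.17 m, τ = 55 × 1.17 = 64.35 N·m clockwise.
Sandbag: 29 × 10 = 290 N down at 0.8 m → arm 4.97 m, τ = 290 × 4.97 = 1441 N·m clockwise.
Sign: 17 × 10 = 170 N down at 2.6 m → arm 3.17 m, τ = 170 × 3.17 = 538.9 N·m clockwise.
Net load moment about support A = 2252 N·m clockwise.
Reaction R at support B is upward at 0 m, arm 5.77 m → moment R × 5.77 counterclockwise.
Στ = 0 ⇒ R × 5.77 = 2252 ⇒ R = 390 N.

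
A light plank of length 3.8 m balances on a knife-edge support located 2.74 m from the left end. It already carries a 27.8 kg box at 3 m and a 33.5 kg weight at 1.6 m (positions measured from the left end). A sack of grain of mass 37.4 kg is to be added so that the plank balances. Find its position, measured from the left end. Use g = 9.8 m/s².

x ≈ 3.57 m from the left end

Take moments about the knife-edge support (at 2.74 m from the left end).
Box: 27.8 × 9.8 = 272.4 N down at 3 m → arm 0.26 m, τ = 272.4 × 0.26 = 70.82 N·m clockwise.
Weight: 33.5 × 9.8 = 328.3 N down at 1.6 m → arm 1.14 m, τ = 328.3 × 1.14 = 374.3 N·m counterclockwise.
Net moment of existing loads = 303.5 N·m counterclockwise.
The sack of grain weighs 37.4 × 9.8 = 366.5 N and must supply an equal clockwise moment, so its lever arm about the knife-edge support is 303.5 / 366.5 = 0.828 m.
That puts it at 2.74 + 0.828 = 3.57 m from the left end.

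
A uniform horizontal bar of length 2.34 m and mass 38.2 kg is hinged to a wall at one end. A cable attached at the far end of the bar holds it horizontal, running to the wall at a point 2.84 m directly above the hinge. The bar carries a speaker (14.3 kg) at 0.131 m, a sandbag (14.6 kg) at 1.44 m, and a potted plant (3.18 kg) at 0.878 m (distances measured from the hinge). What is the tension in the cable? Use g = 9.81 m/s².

T ≈ 382 N

About the hinge:
Beam weight: 38.2 × 9.81 = 374.7 N down at 1.17 m → arm 1.17 m, τ = 374.7 × 1.17 = 438.4 N·m clockwise.
Speaker: 14.3 × 9.81 = 140.3 N down at 0.131 m → arm 0.131 m, τ = 140.3 × 0.131 = 18.38 N·m clockwise.
Sandbag: 14.6 × 9.81 = 143.2 N down at 1.44 m → arm 1.44 m, τ = 143.2 × 1.44 = 206.2 N·m clockwise.
Potted plant: 3.18 × 9.81 = 31.2 N down at 0.878 m → arm 0.878 m, τ = 31.2 × 0.878 = 27.39 N·m clockwise.
Total clockwise load moment = 690.4 N·m.
The cable tension T acts at 2.34 m; only its component perpendicular to the bar, T sinθ, produces torque. sinθ = h/√(h²+d²) = 2.84/√(2.84²+2.34²) = 0.7718.
Balancing moments: T × 2.34 × 0.7718 = 690.4, giving T = 690.4 / 1.806 = 382 N.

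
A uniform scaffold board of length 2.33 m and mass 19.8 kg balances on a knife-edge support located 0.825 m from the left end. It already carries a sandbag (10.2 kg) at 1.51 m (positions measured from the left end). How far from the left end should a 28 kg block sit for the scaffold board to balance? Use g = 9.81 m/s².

Take moments about the knife-edge support (at 0.825 m from the left end).
Beam weight: 19.8 × 9.81 = 194.2 N down at 1.165 m → arm 0.34 m, τ = 194.2 × 0.34 = 66.03 N·m clockwise.
Sandbag: 10.2 × 9.81 = 100.1 N down at 1.51 m → arm 0.685 m, τ = 100.1 × 0.685 = 68.57 N·m clockwise.
Net moment of existing loads = 134.6 N·m clockwise.
The block weighs 28 × 9.81 = 274.7 N and must supply an equal counterclockwise moment, so its lever arm about the knife-edge support is 134.6 / 274.7 = 0.49 m.
That puts it at 0.825 − 0.49 = 0.335 m from the left end.

x ≈ 0.335 m from the left end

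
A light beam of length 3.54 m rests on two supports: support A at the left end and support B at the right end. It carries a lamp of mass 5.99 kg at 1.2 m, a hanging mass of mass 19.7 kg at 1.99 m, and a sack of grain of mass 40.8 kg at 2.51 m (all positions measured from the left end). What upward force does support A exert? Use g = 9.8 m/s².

Take moments about support B.
Lamp: 5.99 × 9.8 = 58.7 N down at 1.2 m → arm 2.34 m, τ = 58.7 × 2.34 = 137.4 N·m counterclockwise.
Hanging mass: 19.7 × 9.8 = 193.1 N down at 1.99 m → arm 1.55 m, τ = 193.1 × 1.55 = 299.3 N·m counterclockwise.
Sack of grain: 40.8 × 9.8 = 399.8 N down at 2.51 m → arm 1.03 m, τ = 399.8 × 1.03 = 411.8 N·m counterclockwise.
Net load moment about support B = 848.5 N·m counterclockwise.
Reaction R at support A is upward at 0 m, arm 3.54 m → moment R × 3.54 clockwise.
Balancing moments: R × 3.54 = 848.5, giving R = 240 N.

R_A ≈ 240 N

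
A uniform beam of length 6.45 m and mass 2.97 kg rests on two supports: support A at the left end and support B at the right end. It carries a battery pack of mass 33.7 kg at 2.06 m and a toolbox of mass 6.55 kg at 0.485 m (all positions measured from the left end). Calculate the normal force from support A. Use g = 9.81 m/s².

Sum moments about support B (its reaction then has zero moment arm).
Beam weight: 2.97 × 9.81 = 29.14 N down at 3.225 m → arm 3.225 m, τ = 29.14 × 3.225 = 93.98 N·m counterclockwise.
Battery pack: 33.7 × 9.81 = 330.6 N down at 2.06 m → arm 4.39 m, τ = 330.6 × 4.39 = 1451 N·m counterclockwise.
Toolbox: 6.55 × 9.81 = 64.26 N down at 0.485 m → arm 5.965 m, τ = 64.26 × 5.965 = 383.3 N·m counterclockwise.
Net load moment about support B = 1928 N·m counterclockwise.
Reaction R at support A is upward at 0 m, arm 6.45 m → moment R × 6.45 clockwise.
For rotational equilibrium, R × 6.45 = 1928, so R = 299 N.

R_A ≈ 299 N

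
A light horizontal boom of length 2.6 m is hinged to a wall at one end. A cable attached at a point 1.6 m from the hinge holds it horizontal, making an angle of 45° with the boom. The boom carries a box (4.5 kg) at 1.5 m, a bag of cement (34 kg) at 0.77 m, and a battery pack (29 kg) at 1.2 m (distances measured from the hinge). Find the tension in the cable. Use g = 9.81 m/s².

Taking torques about the hinge:
Box: 4.5 × 9.81 = 44.15 N down at 1.5 m → arm 1.5 m, τ = 44.15 × 1.5 = 66.22 N·m clockwise.
Bag of cement: 34 × 9.81 = 333.5 N down at 0.77 m → arm 0.77 m, τ = 333.5 × 0.77 = 256.8 N·m clockwise.
Battery pack: 29 × 9.81 = 284.5 N down at 1.2 m → arm 1.2 m, τ = 284.5 × 1.2 = 341.4 N·m clockwise.
Total clockwise load moment = 664.4 N·m.
The cable tension T acts at 1.6 m; only its component perpendicular to the boom, T sinθ, produces torque. sin 45° = 0.7071.
Setting net torque to zero: T × 1.6 × 0.7071 = 664.4 → T = 664.4 / 1.131 = 587 N.

T ≈ 587 N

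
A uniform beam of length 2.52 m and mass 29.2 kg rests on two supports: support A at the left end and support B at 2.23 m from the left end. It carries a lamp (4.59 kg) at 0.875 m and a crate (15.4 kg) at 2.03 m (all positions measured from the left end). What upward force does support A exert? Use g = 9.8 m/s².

R_A ≈ 165 N

Taking torques about support B:
Beam weight: 29.2 × 9.8 = 286.2 N down at 1.26 m → arm 0.97 m, τ = 286.2 × 0.97 = 277.6 N·m counterclockwise.
Lamp: 4.59 × 9.8 = 44.98 N down at 0.875 m → arm 1.355 m, τ = 44.98 × 1.355 = 60.95 N·m counterclockwise.
Crate: 15.4 × 9.8 = 150.9 N down at 2.03 m → arm 0.2 m, τ = 150.9 × 0.2 = 30.18 N·m counterclockwise.
Net load moment about support B = 368.7 N·m counterclockwise.
Reaction R at support A is upward at 0 m, arm 2.23 m → moment R × 2.23 clockwise.
For rotational equilibrium, R × 2.23 = 368.7, so R = 165 N.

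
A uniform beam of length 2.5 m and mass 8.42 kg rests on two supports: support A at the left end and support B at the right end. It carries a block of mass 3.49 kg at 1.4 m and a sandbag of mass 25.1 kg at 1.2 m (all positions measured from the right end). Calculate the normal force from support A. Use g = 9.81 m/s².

Take moments about support B.
Beam weight: 8.42 × 9.81 = 82.6 N down at 1.25 m → arm 1.25 m, τ = 82.6 × 1.25 = 103.2 N·m counterclockwise.
Block: 3.49 × 9.81 = 34.24 N down at 1.4 m → arm 1.4 m, τ = 34.24 × 1.4 = 47.94 N·m counterclockwise.
Sandbag: 25.1 × 9.81 = 246.2 N down at 1.2 m → arm 1.2 m, τ = 246.2 × 1.2 = 295.4 N·m counterclockwise.
Net load moment about support B = 446.5 N·m counterclockwise.
Reaction R at support A is upward at 2.5 m, arm 2.5 m → moment R × 2.5 clockwise.
Στ = 0 ⇒ R × 2.5 = 446.5 ⇒ R = 179 N.

R_A ≈ 179 N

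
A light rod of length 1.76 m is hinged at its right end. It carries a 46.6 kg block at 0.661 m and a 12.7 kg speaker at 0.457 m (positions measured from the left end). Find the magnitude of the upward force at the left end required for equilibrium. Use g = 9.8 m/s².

About the right end:
Block: 46.6 × 9.8 = 456.7 N down at 0.661 m → arm 1.099 m, τ = 456.7 × 1.099 = 501.9 N·m counterclockwise.
Speaker: 12.7 × 9.8 = 124.5 N down at 0.457 m → arm 1.303 m, τ = 124.5 × 1.303 = 162.2 N·m counterclockwise.
Net moment of the loads = 664.1 N·m counterclockwise.
The upward force F acts at the left end, arm 1.76 m, giving F × 1.76 clockwise.
For rotational equilibrium, F × 1.76 = 664.1, so F = 664.1 / 1.76 = 377 N.

F ≈ 377 N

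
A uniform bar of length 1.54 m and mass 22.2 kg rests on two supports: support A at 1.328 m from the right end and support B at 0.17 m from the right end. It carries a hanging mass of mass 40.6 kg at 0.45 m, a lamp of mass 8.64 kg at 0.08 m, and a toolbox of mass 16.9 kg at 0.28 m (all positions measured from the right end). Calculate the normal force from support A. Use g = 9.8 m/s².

R_A ≈ 218 N

Take moments about support B.
Beam weight: 22.2 × 9.8 = 217.6 N down at 0.77 m → arm 0.6 m, τ = 217.6 × 0.6 = 130.6 N·m counterclockwise.
Hanging mass: 40.6 × 9.8 = 397.9 N down at 0.45 m → arm 0.28 m, τ = 397.9 × 0.28 = 111.4 N·m counterclockwise.
Lamp: 8.64 × 9.8 = 84.67 N down at 0.08 m → arm 0.09 m, τ = 84.67 × 0.09 = 7.62 N·m clockwise.
Toolbox: 16.9 × 9.8 = 165.6 N down at 0.28 m → arm 0.11 m, τ = 165.6 × 0.11 = 18.22 N·m counterclockwise.
Net load moment about support B = 252.6 N·m counterclockwise.
Reaction R at support A is upward at 1.328 m, arm 1.158 m → moment R × 1.158 clockwise.
For rotational equilibrium, R × 1.158 = 252.6, so R = 218 N.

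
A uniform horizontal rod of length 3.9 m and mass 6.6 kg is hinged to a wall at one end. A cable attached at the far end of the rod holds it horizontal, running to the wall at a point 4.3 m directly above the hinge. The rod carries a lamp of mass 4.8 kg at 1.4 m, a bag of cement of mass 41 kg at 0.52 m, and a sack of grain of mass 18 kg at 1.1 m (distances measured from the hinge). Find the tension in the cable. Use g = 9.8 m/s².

Taking torques about the hinge:
Beam weight: 6.6 × 9.8 = 64.68 N down at 1.95 m → arm 1.95 m, τ = 64.68 × 1.95 = 126.1 N·m clockwise.
Lamp: 4.8 × 9.8 = 47.04 N down at 1.4 m → arm 1.4 m, τ = 47.04 × 1.4 = 65.86 N·m clockwise.
Bag of cement: 41 × 9.8 = 401.8 N down at 0.52 m → arm 0.52 m, τ = 401.8 × 0.52 = 208.9 N·m clockwise.
Sack of grain: 18 × 9.8 = 176.4 N down at 1.1 m → arm 1.1 m, τ = 176.4 × 1.1 = 194 N·m clockwise.
Total clockwise load moment = 594.9 N·m.
The cable tension T acts at 3.9 m; only its component perpendicular to the rod, T sinθ, produces torque. sinθ = h/√(h²+d²) = 4.3/√(4.3²+3.9²) = 0.7407.
For rotational equilibrium, T × 3.9 × 0.7407 = 594.9, so T = 594.9 / 2.889 = 206 N.

T ≈ 206 N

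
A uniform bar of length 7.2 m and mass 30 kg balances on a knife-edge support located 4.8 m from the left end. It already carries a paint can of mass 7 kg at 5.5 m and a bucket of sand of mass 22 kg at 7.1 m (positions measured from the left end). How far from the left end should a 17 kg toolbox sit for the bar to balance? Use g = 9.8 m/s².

Take moments about the knife-edge support (at 4.8 m from the left end).
Beam weight: 30 × 9.8 = 294 N down at 3.6 m → arm 1.2 m, τ = 294 × 1.2 = 352.8 N·m counterclockwise.
Paint can: 7 × 9.8 = 68.6 N down at 5.5 m → arm 0.7 m, τ = 68.6 × 0.7 = 48.02 N·m clockwise.
Bucket of sand: 22 × 9.8 = 215.6 N down at 7.1 m → arm 2.3 m, τ = 215.6 × 2.3 = 495.9 N·m clockwise.
Net moment of existing loads = 191.1 N·m clockwise.
The toolbox weighs 17 × 9.8 = 166.6 N and must supply an equal counterclockwise moment, so its lever arm about the knife-edge support is 191.1 / 166.6 = 1.15 m.
That puts it at 4.8 − 1.15 = 3.65 m from the left end.

x ≈ 3.65 m from the left end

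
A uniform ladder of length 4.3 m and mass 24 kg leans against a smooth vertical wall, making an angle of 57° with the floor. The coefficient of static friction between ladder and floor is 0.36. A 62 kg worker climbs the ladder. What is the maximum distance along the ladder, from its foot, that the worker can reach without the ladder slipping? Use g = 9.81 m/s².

d ≈ 2.47 m

Choose the foot of the ladder as the axis so the floor normal and friction both act there and drop out.
Ladder weight 24×9.81 = 235.4 N acts at 2.15 m along the ladder; its horizontal arm is 2.15·cos57° = 1.171 m → τ = 275.7 N·m clockwise.
Worker weight 62×9.81 = 608.2 N at distance d → arm d·cos57° → τ = 608.2·d·0.5446 clockwise.
Wall normal N at the top has arm L sinθ = 3.606 m counterclockwise, so Στ = 0 gives N·3.606 = 275.7 + 331.2·d.
ΣFy = 0 ⇒ N_floor = 843.6 N, so the maximum friction is μ_s·N_floor = 0.36×843.6 = 303.7 N. ΣFx = 0 ⇒ N_wall = f, so at the slipping point N = 303.7 N.
Substituting: 303.7×3.606 = 275.7 + 331.2·d ⇒ d = (1095 − 275.7) / 331.2 = 2.47 m.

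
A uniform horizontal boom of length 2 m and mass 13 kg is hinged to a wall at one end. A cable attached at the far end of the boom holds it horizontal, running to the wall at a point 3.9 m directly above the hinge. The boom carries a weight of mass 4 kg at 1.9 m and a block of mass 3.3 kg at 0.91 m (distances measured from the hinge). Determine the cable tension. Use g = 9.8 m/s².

Taking torques about the hinge:
Beam weight: 13 × 9.8 = 127.4 N down at 1 m → arm 1 m, τ = 127.4 × 1 = 127.4 N·m clockwise.
Weight: 4 × 9.8 = 39.2 N down at 1.9 m → arm 1.9 m, τ = 39.2 × 1.9 = 74.48 N·m clockwise.
Block: 3.3 × 9.8 = 32.34 N down at 0.91 m → arm 0.91 m, τ = 32.34 × 0.91 = 29.43 N·m clockwise.
Total clockwise load moment = 231.3 N·m.
The cable tension T acts at 2 m; only its component perpendicular to the boom, T sinθ, produces torque. sinθ = h/√(h²+d²) = 3.9/√(3.9²+2²) = 0.8898.
Setting net torque to zero: T × 2 × 0.8898 = 231.3 → T = 231.3 / 1.78 = 130 N.

T ≈ 130 N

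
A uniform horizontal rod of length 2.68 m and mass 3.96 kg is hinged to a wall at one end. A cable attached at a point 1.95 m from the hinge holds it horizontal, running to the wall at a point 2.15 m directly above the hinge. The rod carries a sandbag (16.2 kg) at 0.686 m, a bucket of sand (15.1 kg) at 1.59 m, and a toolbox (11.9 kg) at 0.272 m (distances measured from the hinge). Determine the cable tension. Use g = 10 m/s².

Taking torques about the hinge:
Beam weight: 3.96 × 10 = 39.6 N down at 1.34 m → arm 1.34 m, τ = 39.6 × 1.34 = 53.06 N·m clockwise.
Sandbag: 16.2 × 10 = 162 N down at 0.686 m → arm 0.686 m, τ = 162 × 0.686 = 111.1 N·m clockwise.
Bucket of sand: 15.1 × 10 = 151 N down at 1.59 m → arm 1.59 m, τ = 151 × 1.59 = 240.1 N·m clockwise.
Toolbox: 11.9 × 10 = 119 N down at 0.272 m → arm 0.272 m, τ = 119 × 0.272 = 32.37 N·m clockwise.
Total clockwise load moment = 436.6 N·m.
The cable tension T acts at 1.95 m; only its component perpendicular to the rod, T sinθ, produces torque. sinθ = h/√(h²+d²) = 2.15/√(2.15²+1.95²) = 0.7407.
Setting net torque to zero: T × 1.95 × 0.7407 = 436.6 → T = 436.6 / 1.444 = 302 N.

T ≈ 302 N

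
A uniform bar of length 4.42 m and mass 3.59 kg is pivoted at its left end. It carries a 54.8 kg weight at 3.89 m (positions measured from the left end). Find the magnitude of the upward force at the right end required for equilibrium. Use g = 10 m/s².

Choose the left end as the axis so the unknown pivot reaction has zero arm there.
Beam weight: 3.59 × 10 = 35.9 N down at 2.21 m → arm 2.21 m, τ = 35.9 × 2.21 = 79.34 N·m clockwise.
Weight: 54.8 × 10 = 548 N down at 3.89 m → arm 3.89 m, τ = 548 × 3.89 = 2132 N·m clockwise.
Net moment of the loads = 2211 N·m clockwise.
The upward force F acts at the right end, arm 4.42 m, giving F × 4.42 counterclockwise.
Στ = 0 ⇒ F × 4.42 = 2211 ⇒ F = 2211 / 4.42 = 500 N.

F ≈ 500 N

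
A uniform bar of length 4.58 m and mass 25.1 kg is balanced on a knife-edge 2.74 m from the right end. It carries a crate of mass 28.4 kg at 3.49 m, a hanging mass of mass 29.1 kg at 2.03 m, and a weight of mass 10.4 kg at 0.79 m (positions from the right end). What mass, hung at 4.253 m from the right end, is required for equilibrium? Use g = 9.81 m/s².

Take moments about the knife-edge (at 2.74 m from the right end).
Beam weight: 25.1 × 9.81 = 246.2 N down at 2.29 m → arm 0.45 m, τ = 246.2 × 0.45 = 110.8 N·m clockwise.
Crate: 28.4 × 9.81 = 278.6 N down at 3.49 m → arm 0.75 m, τ = 278.6 × 0.75 = 209 N·m counterclockwise.
Hanging mass: 29.1 × 9.81 = 285.5 N down at 2.03 m → arm 0.71 m, τ = 285.5 × 0.71 = 202.7 N·m clockwise.
Weight: 10.4 × 9.81 = 102 N down at 0.79 m → arm 1.95 m, τ = 102 × 1.95 = 198.9 N·m clockwise.
Net moment of known loads = 303.4 N·m clockwise.
An unknown mass m at 4.253 m has arm 1.513 m; its moment is m·g·1.513 counterclockwise.
For rotational equilibrium, m × 9.81 × 1.513 = 303.4, so m = 303.4 / (9.81 × 1.513) = 20.4 kg.

m ≈ 20.4 kg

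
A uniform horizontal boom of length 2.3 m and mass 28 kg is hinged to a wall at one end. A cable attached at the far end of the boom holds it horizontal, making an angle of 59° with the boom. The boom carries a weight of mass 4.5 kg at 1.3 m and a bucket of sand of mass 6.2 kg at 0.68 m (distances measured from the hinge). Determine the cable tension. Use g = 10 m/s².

T ≈ 214 N

Choose the hinge as the axis so the unknown hinge reaction has zero arm there.
Beam weight: 28 × 10 = 280 N down at 1.15 m → arm 1.15 m, τ = 280 × 1.15 = 322 N·m clockwise.
Weight: 4.5 × 10 = 45 N down at 1.3 m → arm 1.3 m, τ = 45 × 1.3 = 58.5 N·m clockwise.
Bucket of sand: 6.2 × 10 = 62 N down at 0.68 m → arm 0.68 m, τ = 62 × 0.68 = 42.16 N·m clockwise.
Total clockwise load moment = 422.7 N·m.
The cable tension T acts at 2.3 m; only its component perpendicular to the boom, T sinθ, produces torque. sin 59° = 0.8572.
For rotational equilibrium, T × 2.3 × 0.8572 = 422.7, so T = 422.7 / 1.972 = 214 N.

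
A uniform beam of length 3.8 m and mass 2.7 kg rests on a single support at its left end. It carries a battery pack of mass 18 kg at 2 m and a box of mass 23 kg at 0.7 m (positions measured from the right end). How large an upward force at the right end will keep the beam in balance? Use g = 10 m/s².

F ≈ 286 N

Taking torques about the left end:
Beam weight: 2.7 × 10 = 27 N down at 1.9 m → arm 1.9 m, τ = 27 × 1.9 = 51.3 N·m clockwise.
Battery pack: 18 × 10 = 180 N down at 2 m → arm 1.8 m, τ = 180 × 1.8 = 324 N·m clockwise.
Box: 23 × 10 = 230 N down at 0.7 m → arm 3.1 m, τ = 230 × 3.1 = 713 N·m clockwise.
Net moment of the loads = 1088 N·m clockwise.
The upward force F acts at the right end, arm 3.8 m, giving F × 3.8 counterclockwise.
For rotational equilibrium, F × 3.8 = 1088, so F = 1088 / 3.8 = 286 N.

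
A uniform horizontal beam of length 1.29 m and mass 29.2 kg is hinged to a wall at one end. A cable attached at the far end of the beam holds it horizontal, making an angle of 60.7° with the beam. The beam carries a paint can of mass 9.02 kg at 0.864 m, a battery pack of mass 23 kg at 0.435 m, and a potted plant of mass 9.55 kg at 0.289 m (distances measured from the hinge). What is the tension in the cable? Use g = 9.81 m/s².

Choose the hinge as the axis so the unknown hinge reaction has zero arm there.
Beam weight: 29.2 × 9.81 = 286.5 N down at 0.645 m → arm 0.645 m, τ = 286.5 × 0.645 = 184.8 N·m clockwise.
Paint can: 9.02 × 9.81 = 88.49 N down at 0.864 m → arm 0.864 m, τ = 88.49 × 0.864 = 76.46 N·m clockwise.
Battery pack: 23 × 9.81 = 225.6 N down at 0.435 m → arm 0.435 m, τ = 225.6 × 0.435 = 98.14 N·m clockwise.
Potted plant: 9.55 × 9.81 = 93.69 N down at 0.289 m → arm 0.289 m, τ = 93.69 × 0.289 = 27.08 N·m clockwise.
Total clockwise load moment = 386.5 N·m.
The cable tension T acts at 1.29 m; only its component perpendicular to the beam, T sinθ, produces torque. sin 60.7° = 0.8721.
Στ = 0 ⇒ T × 1.29 × 0.8721 = 386.5 ⇒ T = 386.5 / 1.125 = 344 N.

T ≈ 344 N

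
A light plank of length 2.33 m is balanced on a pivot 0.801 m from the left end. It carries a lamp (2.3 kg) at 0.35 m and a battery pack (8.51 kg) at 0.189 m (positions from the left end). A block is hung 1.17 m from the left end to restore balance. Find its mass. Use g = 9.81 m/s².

m ≈ 16.9 kg

Choose the pivot (at 0.801 m from the left end) as the axis so the support reaction has zero arm there.
Lamp: 2.3 × 9.81 = 22.56 N down at 0.35 m → arm 0.451 m, τ = 22.56 × 0.451 = 10.17 N·m counterclockwise.
Battery pack: 8.51 × 9.81 = 83.48 N down at 0.189 m → arm 0.612 m, τ = 83.48 × 0.612 = 51.09 N·m counterclockwise.
Net moment of known loads = 61.26 N·m counterclockwise.
An unknown mass m at 1.17 m has arm 0.369 m; its moment is m·g·0.369 clockwise.
For rotational equilibrium, m × 9.81 × 0.369 = 61.26, so m = 61.26 / (9.81 × 0.369) = 16.9 kg.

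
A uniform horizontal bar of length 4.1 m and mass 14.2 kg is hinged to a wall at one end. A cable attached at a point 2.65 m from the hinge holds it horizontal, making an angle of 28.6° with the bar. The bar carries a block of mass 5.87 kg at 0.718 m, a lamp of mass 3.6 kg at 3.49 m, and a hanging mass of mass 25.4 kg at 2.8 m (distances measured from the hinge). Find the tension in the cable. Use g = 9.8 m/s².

About the hinge:
Beam weight: 14.2 × 9.8 = 139.2 N down at 2.05 m → arm 2.05 m, τ = 139.2 × 2.05 = 285.4 N·m clockwise.
Block: 5.87 × 9.8 = 57.53 N down at 0.718 m → arm 0.718 m, τ = 57.53 × 0.718 = 41.31 N·m clockwise.
Lamp: 3.6 × 9.8 = 35.28 N down at 3.49 m → arm 3.49 m, τ = 35.28 × 3.49 = 123.1 N·m clockwise.
Hanging mass: 25.4 × 9.8 = 248.9 N down at 2.8 m → arm 2.8 m, τ = 248.9 × 2.8 = 696.9 N·m clockwise.
Total clockwise load moment = 1147 N·m.
The cable tension T acts at 2.65 m; only its component perpendicular to the bar, T sinθ, produces torque. sin 28.6° = 0.4787.
Setting net torque to zero: T × 2.65 × 0.4787 = 1147 → T = 1147 / 1.269 = 904 N.

T ≈ 904 N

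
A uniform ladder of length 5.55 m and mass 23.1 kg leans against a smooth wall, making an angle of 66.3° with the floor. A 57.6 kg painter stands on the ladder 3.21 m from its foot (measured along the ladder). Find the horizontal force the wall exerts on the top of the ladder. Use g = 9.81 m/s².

Sum moments about the foot of the ladder (the floor normal and friction both act there and drop out).
Ladder weight 23.1×9.81 = 226.6 N acts at 2.775 m along the ladder; its horizontal arm is 2.775·cos66.3° = 1.115 m → τ = 252.7 N·m clockwise.
Painter: 57.6×9.81 = 565.1 N at 3.21 m → arm 1.29 m → τ = 729 N·m clockwise.
Wall normal N acts horizontally at the top; its moment arm is the height L sinθ = 5.55·sin66.3° = 5.082 m, counterclockwise.
For rotational equilibrium, N × 5.082 = 981.7, so N = 193 N.

N_wall ≈ 193 N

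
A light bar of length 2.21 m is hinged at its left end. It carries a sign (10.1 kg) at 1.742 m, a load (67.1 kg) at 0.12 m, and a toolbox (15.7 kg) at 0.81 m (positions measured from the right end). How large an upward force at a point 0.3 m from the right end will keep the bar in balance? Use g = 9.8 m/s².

F ≈ 857 N

Taking torques about the left end:
Sign: 10.1 × 9.8 = 98.98 N down at 1.742 m → arm 0.468 m, τ = 98.98 × 0.468 = 46.32 N·m clockwise.
Load: 67.1 × 9.8 = 657.6 N down at 0.12 m → arm 2.09 m, τ = 657.6 × 2.09 = 1374 N·m clockwise.
Toolbox: 15.7 × 9.8 = 153.9 N down at 0.81 m → arm 1.4 m, τ = 153.9 × 1.4 = 215.5 N·m clockwise.
Net moment of the loads = 1636 N·m clockwise.
The upward force F acts at a point 0.3 m from the right end, arm 1.91 m, giving F × 1.91 counterclockwise.
For rotational equilibrium, F × 1.91 = 1636, so F = 1636 / 1.91 = 857 N.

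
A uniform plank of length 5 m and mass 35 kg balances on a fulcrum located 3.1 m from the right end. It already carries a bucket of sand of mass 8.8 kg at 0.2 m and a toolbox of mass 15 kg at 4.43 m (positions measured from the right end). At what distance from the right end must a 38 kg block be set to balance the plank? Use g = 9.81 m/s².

x ≈ 3.8 m from the right end

Take moments about the fulcrum (at 3.1 m from the right end).
Beam weight: 35 × 9.81 = 343.4 N down at 2.5 m → arm 0.6 m, τ = 343.4 × 0.6 = 206 N·m clockwise.
Bucket of sand: 8.8 × 9.81 = 86.33 N down at 0.2 m → arm 2.9 m, τ = 86.33 × 2.9 = 250.4 N·m clockwise.
Toolbox: 15 × 9.81 = 147.2 N down at 4.43 m → arm 1.33 m, τ = 147.2 × 1.33 = 195.8 N·m counterclockwise.
Net moment of existing loads = 260.6 N·m clockwise.
The block weighs 38 × 9.81 = 372.8 N and must supply an equal counterclockwise moment, so its lever arm about the fulcrum is 260.6 / 372.8 = 0.699 m.
That puts it at 3.1 + 0.699 = 3.8 m from the right end.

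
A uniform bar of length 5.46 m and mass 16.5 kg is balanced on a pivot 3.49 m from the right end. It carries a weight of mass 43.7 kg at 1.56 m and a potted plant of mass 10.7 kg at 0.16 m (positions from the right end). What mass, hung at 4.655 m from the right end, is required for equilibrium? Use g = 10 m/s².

Take moments about the pivot (at 3.49 m from the right end).
Beam weight: 16.5 × 10 = 165 N down at 2.73 m → arm 0.76 m, τ = 165 × 0.76 = 125.4 N·m clockwise.
Weight: 43.7 × 10 = 437 N down at 1.56 m → arm 1.93 m, τ = 437 × 1.93 = 843.4 N·m clockwise.
Potted plant: 10.7 × 10 = 107 N down at 0.16 m → arm 3.33 m, τ = 107 × 3.33 = 356.3 N·m clockwise.
Net moment of known loads = 1325 N·m clockwise.
An unknown mass m at 4.655 m has arm 1.165 m; its moment is m·g·1.165 counterclockwise.
For rotational equilibrium, m × 10 × 1.165 = 1325, so m = 1325 / (10 × 1.165) = 114 kg.

m ≈ 114 kg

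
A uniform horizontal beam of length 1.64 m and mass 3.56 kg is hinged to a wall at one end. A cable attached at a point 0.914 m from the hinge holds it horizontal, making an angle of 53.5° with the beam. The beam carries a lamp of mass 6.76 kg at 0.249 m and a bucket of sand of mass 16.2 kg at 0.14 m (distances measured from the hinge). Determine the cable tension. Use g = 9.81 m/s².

T ≈ 91.7 N

Take moments about the hinge.
Beam weight: 3.56 × 9.81 = 34.92 N down at 0.82 m → arm 0.82 m, τ = 34.92 × 0.82 = 28.63 N·m clockwise.
Lamp: 6.76 × 9.81 = 66.32 N down at 0.249 m → arm 0.249 m, τ = 66.32 × 0.249 = 16.51 N·m clockwise.
Bucket of sand: 16.2 × 9.81 = 158.9 N down at 0.14 m → arm 0.14 m, τ = 158.9 × 0.14 = 22.25 N·m clockwise.
Total clockwise load moment = 67.39 N·m.
The cable tension T acts at 0.914 m; only its component perpendicular to the beam, T sinθ, produces torque. sin 53.5° = 0.8039.
Στ = 0 ⇒ T × 0.914 × 0.8039 = 67.39 ⇒ T = 67.39 / 0.7348 = 91.7 N.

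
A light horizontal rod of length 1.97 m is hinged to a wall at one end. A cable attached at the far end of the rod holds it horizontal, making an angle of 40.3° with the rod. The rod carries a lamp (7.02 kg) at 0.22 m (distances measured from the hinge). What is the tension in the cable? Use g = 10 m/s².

About the hinge:
Lamp: 7.02 × 10 = 70.2 N down at 0.22 m → arm 0.22 m, τ = 70.2 × 0.22 = 15.44 N·m clockwise.
Total clockwise load moment = 15.44 N·m.
The cable tension T acts at 1.97 m; only its component perpendicular to the rod, T sinθ, produces torque. sin 40.3° = 0.6468.
Setting net torque to zero: T × 1.97 × 0.6468 = 15.44 → T = 15.44 / 1.274 = 12.1 N.

T ≈ 12.1 N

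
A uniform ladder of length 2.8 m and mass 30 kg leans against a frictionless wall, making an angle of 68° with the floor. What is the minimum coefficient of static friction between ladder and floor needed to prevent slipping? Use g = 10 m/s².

Take moments about the foot of the ladder.
Ladder weight 30×10 = 300 N acts at 1.4 m along the ladder; its horizontal arm is 1.4·cos68° = 0.5244 m → τ = 157.3 N·m clockwise.
Wall normal N acts horizontally at the top; its moment arm is the height L sinθ = 2.8·sin68° = 2.596 m, counterclockwise.
For rotational equilibrium, N × 2.596 = 157.3, so N = 60.59 N.
ΣFx = 0 ⇒ f = N_wall = 60.59 N. ΣFy = 0 ⇒ N_floor = 300 N.
μ_min = f / N_floor = 60.59 / 300 = 0.202.

μ_min ≈ 0.202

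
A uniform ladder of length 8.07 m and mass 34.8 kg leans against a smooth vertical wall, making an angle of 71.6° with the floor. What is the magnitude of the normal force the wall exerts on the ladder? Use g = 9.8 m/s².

N_wall ≈ 56.7 N

Take moments about the foot of the ladder.
Ladder weight 34.8×9.8 = 341 N acts at 4.035 m along the ladder; its horizontal arm is 4.035·cos71.6° = 1.274 m → τ = 434.4 N·m clockwise.
Wall normal N acts horizontally at the top; its moment arm is the height L sinθ = 8.07·sin71.6° = 7.657 m, counterclockwise.
Setting net torque to zero: N × 7.657 = 434.4 → N = 56.7 N.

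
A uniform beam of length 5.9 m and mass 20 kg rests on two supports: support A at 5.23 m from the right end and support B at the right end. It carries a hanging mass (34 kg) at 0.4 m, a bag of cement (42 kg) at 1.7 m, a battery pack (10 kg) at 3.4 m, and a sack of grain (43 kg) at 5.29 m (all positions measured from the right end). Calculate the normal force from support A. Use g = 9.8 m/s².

R_A ≈ 760 N

Sum moments about support B (its reaction then has zero moment arm).
Beam weight: 20 × 9.8 = 196 N down at 2.95 m → arm 2.95 m, τ = 196 × 2.95 = 578.2 N·m counterclockwise.
Hanging mass: 34 × 9.8 = 333.2 N down at 0.4 m → arm 0.4 m, τ = 333.2 × 0.4 = 133.3 N·m counterclockwise.
Bag of cement: 42 × 9.8 = 411.6 N down at 1.7 m → arm 1.7 m, τ = 411.6 × 1.7 = 699.7 N·m counterclockwise.
Battery pack: 10 × 9.8 = 98 N down at 3.4 m → arm 3.4 m, τ = 98 × 3.4 = 333.2 N·m counterclockwise.
Sack of grain: 43 × 9.8 = 421.4 N down at 5.29 m → arm 5.29 m, τ = 421.4 × 5.29 = 2229 N·m counterclockwise.
Net load moment about support B = 3973 N·m counterclockwise.
Reaction R at support A is upward at 5.23 m, arm 5.23 m → moment R × 5.23 clockwise.
Setting net torque to zero: R × 5.23 = 3973 → R = 760 N.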